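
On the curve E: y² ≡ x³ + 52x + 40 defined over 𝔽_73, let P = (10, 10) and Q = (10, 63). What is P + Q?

The two points share x = 10 and their y-coordinates satisfy 10 + 63 ≡ 0 (mod 73), so they are inverses. Their sum is O.

O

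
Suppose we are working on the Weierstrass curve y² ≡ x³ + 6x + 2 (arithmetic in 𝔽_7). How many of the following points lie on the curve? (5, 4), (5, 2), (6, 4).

(5, 4): 4² ≡ 2, rhs ≡ 3 → off.
(5, 2): 2² ≡ 4, rhs ≡ 3 → off.
(6, 4): 4² ≡ 2, rhs ≡ 2 → on.

1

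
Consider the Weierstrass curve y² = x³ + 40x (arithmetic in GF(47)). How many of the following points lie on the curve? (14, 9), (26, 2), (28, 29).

2

(14, 9): 9² ≡ 34, rhs ≡ 14 → off.
(26, 2): 2² ≡ 4, rhs ≡ 4 → on.
(28, 29): 29² ≡ 42, rhs ≡ 42 → on.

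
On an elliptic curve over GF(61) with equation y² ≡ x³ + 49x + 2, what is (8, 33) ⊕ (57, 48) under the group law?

(9, 14)

(8, 33) + (57, 48). λ = (48 - 33)/(57 - 8) ≡ 15/49 mod 61. 49⁻¹ ≡ 5 (mod 61) since 49·5 = 245 ≡ 1, so λ ≡ 14.
  x = λ² - 8 - 57 = 196 - 65 ≡ 9; y = λ·(8 - 9) - 33 ≡ 14. → (9, 14)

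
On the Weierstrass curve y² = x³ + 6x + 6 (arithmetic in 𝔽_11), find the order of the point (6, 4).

2P: tangent at (6, 4): λ = (3·6² + 6)/(2·4) ≡ 4/8. 8⁻¹ ≡ 7 (mod 11), so λ ≡ 4·7 ≡ 6.
  x = λ² - 6 - 6 = 36 - 12 ≡ 2; y = λ·(6 - 2) - 4 ≡ 9. → (2, 9)
3P: (2, 9) + (6, 4). λ = (4 - 9)/(6 - 2) ≡ 6/4 mod 11. 4⁻¹ ≡ 3 (mod 11), so λ ≡ 7.
  x = λ² - 2 - 6 = 49 - 8 ≡ 8; y = λ·(2 - 8) - 9 ≡ 4. → (8, 4)
4P: (8, 4) + (6, 4). λ = (4 - 4)/(6 - 8) ≡ 0/9 mod 11. 9⁻¹ ≡ 5 (mod 11), so λ ≡ 0.
  x = λ² - 8 - 6 = 0 - 14 ≡ 8; y = λ·(8 - 8) - 4 ≡ 7. → (8, 7)
5P: (8, 7) + (6, 4). λ = (4 - 7)/(6 - 8) ≡ 8/9 mod 11. 9⁻¹ ≡ 5 (mod 11), so λ ≡ 7.
  x = λ² - 8 - 6 = 49 - 14 ≡ 2; y = λ·(8 - 2) - 7 ≡ 2. → (2, 2)
6P: (2, 2) + (6, 4). λ = (4 - 2)/(6 - 2) ≡ 2/4 mod 11. 4⁻¹ ≡ 3 (mod 11) since 4·3 = 12 ≡ 1, so λ ≡ 6.
  x = λ² - 2 - 6 = 36 - 8 ≡ 6; y = λ·(2 - 6) - 2 ≡ 7. → (6, 7)
7P: (6, 7) + (6, 4): same x and y₁ ≡ -y₂, so the sum is 𝒪.
7P = 𝒪, so the order is 7.

7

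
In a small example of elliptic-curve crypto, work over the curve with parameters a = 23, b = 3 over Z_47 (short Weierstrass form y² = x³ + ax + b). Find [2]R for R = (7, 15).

(39, 23)

tangent at (7, 15): λ = (3·7² + 23)/(2·15) ≡ 29/30. 30⁻¹ ≡ 11 (mod 47) since 30·11 = 330 ≡ 1, so λ ≡ 29·11 ≡ 37.
  x = λ² - 7 - 7 = 1369 - 14 ≡ 39; y = λ·(7 - 39) - 15 ≡ 23. → (39, 23)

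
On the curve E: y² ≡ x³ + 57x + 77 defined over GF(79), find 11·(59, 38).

(73, 25)

Write P = (59, 38).
Double-and-add on 11 = (1011)₂. Start with P = (59, 38) for the leading 1-bit.
double: tangent at (59, 38): λ = (3·59² + 57)/(2·38) ≡ 72/76. 76⁻¹ ≡ 26 (mod 79) since 76·26 = 1976 ≡ 1, so λ ≡ 72·26 ≡ 55.
  x = λ² - 59 - 59 = 3025 - 118 ≡ 63; y = λ·(59 - 63) - 38 ≡ 58. → (63, 58)
double: tangent at (63, 58): λ = (3·63² + 57)/(2·58) ≡ 35/37. 37⁻¹ ≡ 47 (mod 79) since 37·47 = 1739 ≡ 1, so λ ≡ 35·47 ≡ 65.
  x = λ² - 63 - 63 = 4225 - 126 ≡ 70; y = λ·(63 - 70) - 58 ≡ 40. → (70, 40)
add P: (70, 40) + (59, 38). λ = (38 - 40)/(59 - 70) ≡ 77/68 mod 79. 68⁻¹ ≡ 43 (mod 79), so λ ≡ 72.
  x = λ² - 70 - 59 = 5184 - 129 ≡ 78; y = λ·(70 - 78) - 40 ≡ 16. → (78, 16)
double: tangent at (78, 16): λ = (3·78² + 57)/(2·16) ≡ 60/32. 32⁻¹ ≡ 42 (mod 79), so λ ≡ 60·42 ≡ 71.
  x = λ² - 78 - 78 = 5041 - 156 ≡ 66; y = λ·(78 - 66) - 16 ≡ 46. → (66, 46)
add P: (66, 46) + (59, 38). λ = (38 - 46)/(59 - 66) ≡ 71/72 mod 79. 72⁻¹ ≡ 45 (mod 79) since 72·45 = 3240 ≡ 1, so λ ≡ 35.
  x = λ² - 66 - 59 = 1225 - 125 ≡ 73; y = λ·(66 - 73) - 46 ≡ 25. → (73, 25)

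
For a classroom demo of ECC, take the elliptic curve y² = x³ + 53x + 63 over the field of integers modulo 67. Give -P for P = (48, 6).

-(48, 6) = (48, -6 mod 67) = (48, 61).

(48, 61)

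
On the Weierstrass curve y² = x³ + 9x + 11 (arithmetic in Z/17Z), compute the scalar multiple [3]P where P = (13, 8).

(11, 9)

Repeated addition: build up to 3P.
2P: tangent at (13, 8): λ = (3·13² + 9)/(2·8) ≡ 6/16. 16⁻¹ ≡ 16 (mod 17) since 16·16 = 256 ≡ 1, so λ ≡ 6·16 ≡ 11.
  x = λ² - 13 - 13 = 121 - 26 ≡ 10; y = λ·(13 - 10) - 8 ≡ 8. → (10, 8)
3P: (10, 8) + (13, 8). λ = (8 - 8)/(13 - 10) ≡ 0/3 mod 17. 3⁻¹ ≡ 6 (mod 17) since 3·6 = 18 ≡ 1, so λ ≡ 0.
  x = λ² - 10 - 13 = 0 - 23 ≡ 11; y = λ·(10 - 11) - 8 ≡ 9. → (11, 9)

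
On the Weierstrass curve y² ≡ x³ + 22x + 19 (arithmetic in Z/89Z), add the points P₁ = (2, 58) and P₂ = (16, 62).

(62, 52)

(2, 58) + (16, 62). λ = (62 - 58)/(16 - 2) ≡ 4/14 mod 89. 14⁻¹ ≡ 70 (mod 89), so λ ≡ 13.
  x = λ² - 2 - 16 = 169 - 18 ≡ 62; y = λ·(2 - 62) - 58 ≡ 52. → (62, 52)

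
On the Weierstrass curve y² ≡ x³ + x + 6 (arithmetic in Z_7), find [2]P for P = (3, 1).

tangent at (3, 1): λ = (3·3² + 1)/(2·1) ≡ 0/2. 2⁻¹ ≡ 4 (mod 7), so λ ≡ 0·4 ≡ 0.
  x = λ² - 3 - 3 = 0 - 6 ≡ 1; y = λ·(3 - 1) - 1 ≡ 6. → (1, 6)

(1, 6)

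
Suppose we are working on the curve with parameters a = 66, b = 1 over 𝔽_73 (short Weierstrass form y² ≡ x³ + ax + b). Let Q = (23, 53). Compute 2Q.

(36, 59)

tangent at (23, 53): λ = (3·23² + 66)/(2·53) ≡ 47/33. 33⁻¹ ≡ 31 (mod 73) since 33·31 = 1023 ≡ 1, so λ ≡ 47·31 ≡ 70.
  x = λ² - 23 - 23 = 4900 - 46 ≡ 36; y = λ·(23 - 36) - 53 ≡ 59. → (36, 59)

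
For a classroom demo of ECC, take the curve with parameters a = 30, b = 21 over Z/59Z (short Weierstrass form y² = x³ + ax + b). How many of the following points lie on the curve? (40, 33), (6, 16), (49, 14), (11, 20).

(40, 33): 33² ≡ 27, rhs ≡ 26 → off.
(6, 16): 16² ≡ 20, rhs ≡ 4 → off.
(49, 14): 14² ≡ 19, rhs ≡ 19 → on.
(11, 20): 20² ≡ 46, rhs ≡ 30 → off.

1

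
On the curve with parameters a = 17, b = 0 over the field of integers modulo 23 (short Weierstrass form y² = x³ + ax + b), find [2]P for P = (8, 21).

(13, 16)

tangent at (8, 21): λ = (3·8² + 17)/(2·21) ≡ 2/19. 19⁻¹ ≡ 17 (mod 23), so λ ≡ 2·17 ≡ 11.
  x = λ² - 8 - 8 = 121 - 16 ≡ 13; y = λ·(8 - 13) - 21 ≡ 16. → (13, 16)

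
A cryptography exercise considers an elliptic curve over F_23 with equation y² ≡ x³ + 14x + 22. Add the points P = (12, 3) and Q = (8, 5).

(12, 3) + (8, 5). λ = (5 - 3)/(8 - 12) ≡ 2/19 mod 23. 19⁻¹ ≡ 17 (mod 23) since 19·17 = 323 ≡ 1, so λ ≡ 11.
  x = λ² - 12 - 8 = 121 - 20 ≡ 9; y = λ·(12 - 9) - 3 ≡ 7. → (9, 7)

(9, 7)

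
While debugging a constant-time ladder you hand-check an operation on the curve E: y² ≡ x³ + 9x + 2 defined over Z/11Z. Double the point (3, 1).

tangent at (3, 1): λ = (3·3² + 9)/(2·1) ≡ 3/2. 2⁻¹ ≡ 6 (mod 11), so λ ≡ 3·6 ≡ 7.
  x = λ² - 3 - 3 = 49 - 6 ≡ 10; y = λ·(3 - 10) - 1 ≡ 5. → (10, 5)

(10, 5)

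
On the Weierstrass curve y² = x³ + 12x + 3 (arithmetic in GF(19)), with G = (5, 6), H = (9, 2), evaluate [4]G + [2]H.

First 4G:
Double-and-add on 4 = (100)₂. Start with G = (5, 6) for the leading 1-bit.
double: tangent at (5, 6): λ = (3·5² + 12)/(2·6) ≡ 11/12. 12⁻¹ ≡ 8 (mod 19), so λ ≡ 11·8 ≡ 12.
  x = λ² - 5 - 5 = 144 - 10 ≡ 1; y = λ·(5 - 1) - 6 ≡ 4. → (1, 4)
double: tangent at (1, 4): λ = (3·1² + 12)/(2·4) ≡ 15/8. 8⁻¹ ≡ 12 (mod 19) since 8·12 = 96 ≡ 1, so λ ≡ 15·12 ≡ 9.
  x = λ² - 1 - 1 = 81 - 2 ≡ 3; y = λ·(1 - 3) - 4 ≡ 16. → (3, 16)
4G = (3, 16).
Next 2H:
Repeated addition: build up to 2H.
2H: tangent at (9, 2): λ = (3·9² + 12)/(2·2) ≡ 8/4. 4⁻¹ ≡ 5 (mod 19) since 4·5 = 20 ≡ 1, so λ ≡ 8·5 ≡ 2.
  x = λ² - 9 - 9 = 4 - 18 ≡ 5; y = λ·(9 - 5) - 2 ≡ 6. → (5, 6)
2H = (5, 6).
Finally 4G + 2H:
(3, 16) + (5, 6). λ = (6 - 16)/(5 - 3) ≡ 9/2 mod 19. 2⁻¹ ≡ 10 (mod 19), so λ ≡ 14.
  x = λ² - 3 - 5 = 196 - 8 ≡ 17; y = λ·(3 - 17) - 16 ≡ 16. → (17, 16)

(17, 16)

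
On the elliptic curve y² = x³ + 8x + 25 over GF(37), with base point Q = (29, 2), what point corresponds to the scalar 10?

(28, 36)

Repeated addition: build up to 10Q.
2Q: tangent at (29, 2): λ = (3·29² + 8)/(2·2) ≡ 15/4. 4⁻¹ ≡ 28 (mod 37) since 4·28 = 112 ≡ 1, so λ ≡ 15·28 ≡ 13.
  x = λ² - 29 - 29 = 169 - 58 ≡ 0; y = λ·(29 - 0) - 2 ≡ 5. → (0, 5)
3Q: (0, 5) + (29, 2). λ = (2 - 5)/(29 - 0) ≡ 34/29 mod 37. 29⁻¹ ≡ 23 (mod 37), so λ ≡ 5.
  x = λ² - 0 - 29 = 25 - 29 ≡ 33; y = λ·(0 - 33) - 5 ≡ 15. → (33, 15)
4Q: (33, 15) + (29, 2). λ = (2 - 15)/(29 - 33) ≡ 24/33 mod 37. 33⁻¹ ≡ 9 (mod 37) since 33·9 = 297 ≡ 1, so λ ≡ 31.
  x = λ² - 33 - 29 = 961 - 62 ≡ 11; y = λ·(33 - 11) - 15 ≡ 1. → (11, 1)
5Q: (11, 1) + (29, 2). λ = (2 - 1)/(29 - 11) ≡ 1/18 mod 37. 18⁻¹ ≡ 35 (mod 37), so λ ≡ 35.
  x = λ² - 11 - 29 = 1225 - 40 ≡ 1; y = λ·(11 - 1) - 1 ≡ 16. → (1, 16)
6Q: (1, 16) + (29, 2). λ = (2 - 16)/(29 - 1) ≡ 23/28 mod 37. 28⁻¹ ≡ 4 (mod 37), so λ ≡ 18.
  x = λ² - 1 - 29 = 324 - 30 ≡ 35; y = λ·(1 - 35) - 16 ≡ 1. → (35, 1)
7Q: (35, 1) + (29, 2). λ = (2 - 1)/(29 - 35) ≡ 1/31 mod 37. 31⁻¹ ≡ 6 (mod 37), so λ ≡ 6.
  x = λ² - 35 - 29 = 36 - 64 ≡ 9; y = λ·(35 - 9) - 1 ≡ 7. → (9, 7)
8Q: (9, 7) + (29, 2). λ = (2 - 7)/(29 - 9) ≡ 32/20 mod 37. 20⁻¹ ≡ 13 (mod 37), so λ ≡ 9.
  x = λ² - 9 - 29 = 81 - 38 ≡ 6; y = λ·(9 - 6) - 7 ≡ 20. → (6, 20)
9Q: (6, 20) + (29, 2). λ = (2 - 20)/(29 - 6) ≡ 19/23 mod 37. 23⁻¹ ≡ 29 (mod 37), so λ ≡ 33.
  x = λ² - 6 - 29 = 1089 - 35 ≡ 18; y = λ·(6 - 18) - 20 ≡ 28. → (18, 28)
10Q: (18, 28) + (29, 2). λ = (2 - 28)/(29 - 18) ≡ 11/11 mod 37. 11⁻¹ ≡ 27 (mod 37) since 11·27 = 297 ≡ 1, so λ ≡ 1.
  x = λ² - 18 - 29 = 1 - 47 ≡ 28; y = λ·(18 - 28) - 28 ≡ 36. → (28, 36)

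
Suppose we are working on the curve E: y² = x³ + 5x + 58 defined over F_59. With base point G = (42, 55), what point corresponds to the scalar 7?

(39, 49)

Repeated addition: build up to 7G.
2G: tangent at (42, 55): λ = (3·42² + 5)/(2·55) ≡ 46/51. 51⁻¹ ≡ 22 (mod 59) since 51·22 = 1122 ≡ 1, so λ ≡ 46·22 ≡ 9.
  x = λ² - 42 - 42 = 81 - 84 ≡ 56; y = λ·(42 - 56) - 55 ≡ 55. → (56, 55)
3G: (56, 55) + (42, 55). λ = (55 - 55)/(42 - 56) ≡ 0/45 mod 59. 45⁻¹ ≡ 21 (mod 59) since 45·21 = 945 ≡ 1, so λ ≡ 0.
  x = λ² - 56 - 42 = 0 - 98 ≡ 20; y = λ·(56 - 20) - 55 ≡ 4. → (20, 4)
4G: (20, 4) + (42, 55). λ = (55 - 4)/(42 - 20) ≡ 51/22 mod 59. 22⁻¹ ≡ 51 (mod 59), so λ ≡ 5.
  x = λ² - 20 - 42 = 25 - 62 ≡ 22; y = λ·(20 - 22) - 4 ≡ 45. → (22, 45)
5G: (22, 45) + (42, 55). λ = (55 - 45)/(42 - 22) ≡ 10/20 mod 59. 20⁻¹ ≡ 3 (mod 59), so λ ≡ 30.
  x = λ² - 22 - 42 = 900 - 64 ≡ 10; y = λ·(22 - 10) - 45 ≡ 20. → (10, 20)
6G: (10, 20) + (42, 55). λ = (55 - 20)/(42 - 10) ≡ 35/32 mod 59. 32⁻¹ ≡ 24 (mod 59), so λ ≡ 14.
  x = λ² - 10 - 42 = 196 - 52 ≡ 26; y = λ·(10 - 26) - 20 ≡ 51. → (26, 51)
7G: (26, 51) + (42, 55). λ = (55 - 51)/(42 - 26) ≡ 4/16 mod 59. 16⁻¹ ≡ 48 (mod 59), so λ ≡ 15.
  x = λ² - 26 - 42 = 225 - 68 ≡ 39; y = λ·(26 - 39) - 51 ≡ 49. → (39, 49)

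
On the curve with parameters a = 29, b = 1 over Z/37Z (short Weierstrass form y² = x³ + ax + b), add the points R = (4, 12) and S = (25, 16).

(4, 12) + (25, 16). λ = (16 - 12)/(25 - 4) ≡ 4/21 mod 37. 21⁻¹ ≡ 30 (mod 37), so λ ≡ 9.
  x = λ² - 4 - 25 = 81 - 29 ≡ 15; y = λ·(4 - 15) - 12 ≡ 0. → (15, 0)

(15, 0)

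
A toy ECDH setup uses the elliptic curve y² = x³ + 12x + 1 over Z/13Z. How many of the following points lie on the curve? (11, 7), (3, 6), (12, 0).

0

(11, 7): 7² ≡ 10, rhs ≡ 8 → off.
(3, 6): 6² ≡ 10, rhs ≡ 12 → off.
(12, 0): 0² ≡ 0, rhs ≡ 1 → off.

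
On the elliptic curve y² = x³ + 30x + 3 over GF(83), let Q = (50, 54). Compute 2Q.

tangent at (50, 54): λ = (3·50² + 30)/(2·54) ≡ 60/25. 25⁻¹ ≡ 10 (mod 83), so λ ≡ 60·10 ≡ 19.
  x = λ² - 50 - 50 = 361 - 100 ≡ 12; y = λ·(50 - 12) - 54 ≡ 4. → (12, 4)

(12, 4)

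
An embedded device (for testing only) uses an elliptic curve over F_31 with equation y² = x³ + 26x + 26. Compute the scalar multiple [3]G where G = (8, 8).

Repeated addition: build up to 3G.
2G: tangent at (8, 8): λ = (3·8² + 26)/(2·8) ≡ 1/16. 16⁻¹ ≡ 2 (mod 31) since 16·2 = 32 ≡ 1, so λ ≡ 1·2 ≡ 2.
  x = λ² - 8 - 8 = 4 - 16 ≡ 19; y = λ·(8 - 19) - 8 ≡ 1. → (19, 1)
3G: (19, 1) + (8, 8). λ = (8 - 1)/(8 - 19) ≡ 7/20 mod 31. 20⁻¹ ≡ 14 (mod 31) since 20·14 = 280 ≡ 1, so λ ≡ 5.
  x = λ² - 19 - 8 = 25 - 27 ≡ 29; y = λ·(19 - 29) - 1 ≡ 11. → (29, 11)

(29, 11)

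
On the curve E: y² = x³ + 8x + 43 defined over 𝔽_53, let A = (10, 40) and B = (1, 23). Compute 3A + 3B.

First 3A:
Repeated addition: build up to 3A.
2A: tangent at (10, 40): λ = (3·10² + 8)/(2·40) ≡ 43/27. 27⁻¹ ≡ 2 (mod 53), so λ ≡ 43·2 ≡ 33.
  x = λ² - 10 - 10 = 1089 - 20 ≡ 9; y = λ·(10 - 9) - 40 ≡ 46. → (9, 46)
3A: (9, 46) + (10, 40). λ = (40 - 46)/(10 - 9) ≡ 47/1 mod 53. 1⁻¹ ≡ 1 (mod 53), so λ ≡ 47.
  x = λ² - 9 - 10 = 2209 - 19 ≡ 17; y = λ·(9 - 17) - 46 ≡ 2. → (17, 2)
3A = (17, 2).
Next 3B:
Repeated addition: build up to 3B.
2B: tangent at (1, 23): λ = (3·1² + 8)/(2·23) ≡ 11/46. 46⁻¹ ≡ 15 (mod 53) since 46·15 = 690 ≡ 1, so λ ≡ 11·15 ≡ 6.
  x = λ² - 1 - 1 = 36 - 2 ≡ 34; y = λ·(1 - 34) - 23 ≡ 44. → (34, 44)
3B: (34, 44) + (1, 23). λ = (23 - 44)/(1 - 34) ≡ 32/20 mod 53. 20⁻¹ ≡ 8 (mod 53) since 20·8 = 160 ≡ 1, so λ ≡ 44.
  x = λ² - 34 - 1 = 1936 - 35 ≡ 46; y = λ·(34 - 46) - 44 ≡ 11. → (46, 11)
3B = (46, 11).
Finally 3A + 3B:
(17, 2) + (46, 11). λ = (11 - 2)/(46 - 17) ≡ 9/29 mod 53. 29⁻¹ ≡ 11 (mod 53) since 29·11 = 319 ≡ 1, so λ ≡ 46.
  x = λ² - 17 - 46 = 2116 - 63 ≡ 39; y = λ·(17 - 39) - 2 ≡ 46. → (39, 46)

(39, 46)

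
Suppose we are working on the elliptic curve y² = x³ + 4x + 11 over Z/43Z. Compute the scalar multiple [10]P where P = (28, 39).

(29, 36)

Repeated addition: build up to 10P.
2P: tangent at (28, 39): λ = (3·28² + 4)/(2·39) ≡ 34/35. 35⁻¹ ≡ 16 (mod 43) since 35·16 = 560 ≡ 1, so λ ≡ 34·16 ≡ 28.
  x = λ² - 28 - 28 = 784 - 56 ≡ 40; y = λ·(28 - 40) - 39 ≡ 12. → (40, 12)
3P: (40, 12) + (28, 39). λ = (39 - 12)/(28 - 40) ≡ 27/31 mod 43. 31⁻¹ ≡ 25 (mod 43), so λ ≡ 30.
  x = λ² - 40 - 28 = 900 - 68 ≡ 15; y = λ·(40 - 15) - 12 ≡ 7. → (15, 7)
4P: (15, 7) + (28, 39). λ = (39 - 7)/(28 - 15) ≡ 32/13 mod 43. 13⁻¹ ≡ 10 (mod 43), so λ ≡ 19.
  x = λ² - 15 - 28 = 361 - 43 ≡ 17; y = λ·(15 - 17) - 7 ≡ 41. → (17, 41)
5P: (17, 41) + (28, 39). λ = (39 - 41)/(28 - 17) ≡ 41/11 mod 43. 11⁻¹ ≡ 4 (mod 43), so λ ≡ 35.
  x = λ² - 17 - 28 = 1225 - 45 ≡ 19; y = λ·(17 - 19) - 41 ≡ 18. → (19, 18)
6P: (19, 18) + (28, 39). λ = (39 - 18)/(28 - 19) ≡ 21/9 mod 43. 9⁻¹ ≡ 24 (mod 43), so λ ≡ 31.
  x = λ² - 19 - 28 = 961 - 47 ≡ 11; y = λ·(19 - 11) - 18 ≡ 15. → (11, 15)
7P: (11, 15) + (28, 39). λ = (39 - 15)/(28 - 11) ≡ 24/17 mod 43. 17⁻¹ ≡ 38 (mod 43) since 17·38 = 646 ≡ 1, so λ ≡ 9.
  x = λ² - 11 - 28 = 81 - 39 ≡ 42; y = λ·(11 - 42) - 15 ≡ 7. → (42, 7)
8P: (42, 7) + (28, 39). λ = (39 - 7)/(28 - 42) ≡ 32/29 mod 43. 29⁻¹ ≡ 3 (mod 43) since 29·3 = 87 ≡ 1, so λ ≡ 10.
  x = λ² - 42 - 28 = 100 - 70 ≡ 30; y = λ·(42 - 30) - 7 ≡ 27. → (30, 27)
9P: (30, 27) + (28, 39). λ = (39 - 27)/(28 - 30) ≡ 12/41 mod 43. 41⁻¹ ≡ 21 (mod 43) since 41·21 = 861 ≡ 1, so λ ≡ 37.
  x = λ² - 30 - 28 = 1369 - 58 ≡ 21; y = λ·(30 - 21) - 27 ≡ 5. → (21, 5)
10P: (21, 5) + (28, 39). λ = (39 - 5)/(28 - 21) ≡ 34/7 mod 43. 7⁻¹ ≡ 37 (mod 43) since 7·37 = 259 ≡ 1, so λ ≡ 11.
  x = λ² - 21 - 28 = 121 - 49 ≡ 29; y = λ·(21 - 29) - 5 ≡ 36. → (29, 36)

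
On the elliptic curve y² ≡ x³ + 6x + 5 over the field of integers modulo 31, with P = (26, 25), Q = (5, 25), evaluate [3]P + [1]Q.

(7, 7)

First 3P:
Repeated addition: build up to 3P.
2P: tangent at (26, 25): λ = (3·26² + 6)/(2·25) ≡ 19/19. 19⁻¹ ≡ 18 (mod 31) since 19·18 = 342 ≡ 1, so λ ≡ 19·18 ≡ 1.
  x = λ² - 26 - 26 = 1 - 52 ≡ 11; y = λ·(26 - 11) - 25 ≡ 21. → (11, 21)
3P: (11, 21) + (26, 25). λ = (25 - 21)/(26 - 11) ≡ 4/15 mod 31. 15⁻¹ ≡ 29 (mod 31), so λ ≡ 23.
  x = λ² - 11 - 26 = 529 - 37 ≡ 27; y = λ·(11 - 27) - 21 ≡ 14. → (27, 14)
3P = (27, 14).
Finally 3P + Q:
(27, 14) + (5, 25). λ = (25 - 14)/(5 - 27) ≡ 11/9 mod 31. 9⁻¹ ≡ 7 (mod 31) since 9·7 = 63 ≡ 1, so λ ≡ 15.
  x = λ² - 27 - 5 = 225 - 32 ≡ 7; y = λ·(27 - 7) - 14 ≡ 7. → (7, 7)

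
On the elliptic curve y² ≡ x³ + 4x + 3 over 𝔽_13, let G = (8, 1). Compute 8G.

O

Repeated addition: build up to 8G.
2G: tangent at (8, 1): λ = (3·8² + 4)/(2·1) ≡ 1/2. 2⁻¹ ≡ 7 (mod 13), so λ ≡ 1·7 ≡ 7.
  x = λ² - 8 - 8 = 49 - 16 ≡ 7; y = λ·(8 - 7) - 1 ≡ 6. → (7, 6)
3G: (7, 6) + (8, 1). λ = (1 - 6)/(8 - 7) ≡ 8/1 mod 13. 1⁻¹ ≡ 1 (mod 13) since 1·1 = 1 ≡ 1, so λ ≡ 8.
  x = λ² - 7 - 8 = 64 - 15 ≡ 10; y = λ·(7 - 10) - 6 ≡ 9. → (10, 9)
4G: (10, 9) + (8, 1). λ = (1 - 9)/(8 - 10) ≡ 5/11 mod 13. 11⁻¹ ≡ 6 (mod 13), so λ ≡ 4.
  x = λ² - 10 - 8 = 16 - 18 ≡ 11; y = λ·(10 - 11) - 9 ≡ 0. → (11, 0)
5G: (11, 0) + (8, 1). λ = (1 - 0)/(8 - 11) ≡ 1/10 mod 13. 10⁻¹ ≡ 4 (mod 13), so λ ≡ 4.
  x = λ² - 11 - 8 = 16 - 19 ≡ 10; y = λ·(11 - 10) - 0 ≡ 4. → (10, 4)
6G: (10, 4) + (8, 1). λ = (1 - 4)/(8 - 10) ≡ 10/11 mod 13. 11⁻¹ ≡ 6 (mod 13), so λ ≡ 8.
  x = λ² - 10 - 8 = 64 - 18 ≡ 7; y = λ·(10 - 7) - 4 ≡ 7. → (7, 7)
7G: (7, 7) + (8, 1). λ = (1 - 7)/(8 - 7) ≡ 7/1 mod 13. 1⁻¹ ≡ 1 (mod 13) since 1·1 = 1 ≡ 1, so λ ≡ 7.
  x = λ² - 7 - 8 = 49 - 15 ≡ 8; y = λ·(7 - 8) - 7 ≡ 12. → (8, 12)
8G: (8, 12) + (8, 1): same x and y₁ ≡ -y₂, so the sum is the point at infinity.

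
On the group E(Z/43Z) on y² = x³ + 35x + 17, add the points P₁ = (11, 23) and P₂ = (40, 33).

(11, 23) + (40, 33). λ = (33 - 23)/(40 - 11) ≡ 10/29 mod 43. 29⁻¹ ≡ 3 (mod 43), so λ ≡ 30.
  x = λ² - 11 - 40 = 900 - 51 ≡ 32; y = λ·(11 - 32) - 23 ≡ 35. → (32, 35)

(32, 35)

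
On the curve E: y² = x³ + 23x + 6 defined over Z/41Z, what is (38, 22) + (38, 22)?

(15, 6)

tangent at (38, 22): λ = (3·38² + 23)/(2·22) ≡ 9/3. 3⁻¹ ≡ 14 (mod 41), so λ ≡ 9·14 ≡ 3.
  x = λ² - 38 - 38 = 9 - 76 ≡ 15; y = λ·(38 - 15) - 22 ≡ 6. → (15, 6)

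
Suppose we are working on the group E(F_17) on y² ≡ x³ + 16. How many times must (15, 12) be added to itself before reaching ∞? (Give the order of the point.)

6

2P: tangent at (15, 12): λ = (3·15² + 0)/(2·12) ≡ 12/7. 7⁻¹ ≡ 5 (mod 17), so λ ≡ 12·5 ≡ 9.
  x = λ² - 15 - 15 = 81 - 30 ≡ 0; y = λ·(15 - 0) - 12 ≡ 4. → (0, 4)
3P: (0, 4) + (15, 12). λ = (12 - 4)/(15 - 0) ≡ 8/15 mod 17. 15⁻¹ ≡ 8 (mod 17), so λ ≡ 13.
  x = λ² - 0 - 15 = 169 - 15 ≡ 1; y = λ·(0 - 1) - 4 ≡ 0. → (1, 0)
4P: (1, 0) + (15, 12). λ = (12 - 0)/(15 - 1) ≡ 12/14 mod 17. 14⁻¹ ≡ 11 (mod 17) since 14·11 = 154 ≡ 1, so λ ≡ 13.
  x = λ² - 1 - 15 = 169 - 16 ≡ 0; y = λ·(1 - 0) - 0 ≡ 13. → (0, 13)
5P: (0, 13) + (15, 12). λ = (12 - 13)/(15 - 0) ≡ 16/15 mod 17. 15⁻¹ ≡ 8 (mod 17) since 15·8 = 120 ≡ 1, so λ ≡ 9.
  x = λ² - 0 - 15 = 81 - 15 ≡ 15; y = λ·(0 - 15) - 13 ≡ 5. → (15, 5)
6P: (15, 5) + (15, 12): same x and y₁ ≡ -y₂, so the sum is ∞.
6P = ∞, so the order is 6.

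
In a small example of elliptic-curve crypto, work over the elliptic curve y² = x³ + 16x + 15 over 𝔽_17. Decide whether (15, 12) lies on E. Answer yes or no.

no

y² = 12² ≡ 8; x³ + 16x + 15 = 3630 ≡ 9 (mod 17). 8 ≠ 9.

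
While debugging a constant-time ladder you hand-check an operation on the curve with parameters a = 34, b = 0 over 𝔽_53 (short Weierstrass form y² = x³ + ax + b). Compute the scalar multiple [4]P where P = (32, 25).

Repeated addition: build up to 4P.
2P: tangent at (32, 25): λ = (3·32² + 34)/(2·25) ≡ 32/50. 50⁻¹ ≡ 35 (mod 53) since 50·35 = 1750 ≡ 1, so λ ≡ 32·35 ≡ 7.
  x = λ² - 32 - 32 = 49 - 64 ≡ 38; y = λ·(32 - 38) - 25 ≡ 39. → (38, 39)
3P: (38, 39) + (32, 25). λ = (25 - 39)/(32 - 38) ≡ 39/47 mod 53. 47⁻¹ ≡ 44 (mod 53), so λ ≡ 20.
  x = λ² - 38 - 32 = 400 - 70 ≡ 12; y = λ·(38 - 12) - 39 ≡ 4. → (12, 4)
4P: (12, 4) + (32, 25). λ = (25 - 4)/(32 - 12) ≡ 21/20 mod 53. 20⁻¹ ≡ 8 (mod 53) since 20·8 = 160 ≡ 1, so λ ≡ 9.
  x = λ² - 12 - 32 = 81 - 44 ≡ 37; y = λ·(12 - 37) - 4 ≡ 36. → (37, 36)

(37, 36)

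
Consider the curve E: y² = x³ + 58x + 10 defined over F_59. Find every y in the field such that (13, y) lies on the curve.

x³ + 58x + 10 = 2961 ≡ 11 (mod 59).
11 is a non-residue mod 59; no y exists.

none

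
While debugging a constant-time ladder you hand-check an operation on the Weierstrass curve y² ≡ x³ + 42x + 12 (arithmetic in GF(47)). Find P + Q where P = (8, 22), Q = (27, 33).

(29, 45)

(8, 22) + (27, 33). λ = (33 - 22)/(27 - 8) ≡ 11/19 mod 47. 19⁻¹ ≡ 5 (mod 47) since 19·5 = 95 ≡ 1, so λ ≡ 8.
  x = λ² - 8 - 27 = 64 - 35 ≡ 29; y = λ·(8 - 29) - 22 ≡ 45. → (29, 45)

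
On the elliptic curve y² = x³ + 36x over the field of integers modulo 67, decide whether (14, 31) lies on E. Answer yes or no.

no

y² = 31² ≡ 23; x³ + 36x + 0 = 3248 ≡ 32 (mod 67). 23 ≠ 32.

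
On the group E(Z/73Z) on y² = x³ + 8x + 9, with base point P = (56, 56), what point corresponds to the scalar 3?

Repeated addition: build up to 3P.
2P: tangent at (56, 56): λ = (3·56² + 8)/(2·56) ≡ 72/39. 39⁻¹ ≡ 15 (mod 73), so λ ≡ 72·15 ≡ 58.
  x = λ² - 56 - 56 = 3364 - 112 ≡ 40; y = λ·(56 - 40) - 56 ≡ 69. → (40, 69)
3P: (40, 69) + (56, 56). λ = (56 - 69)/(56 - 40) ≡ 60/16 mod 73. 16⁻¹ ≡ 32 (mod 73), so λ ≡ 22.
  x = λ² - 40 - 56 = 484 - 96 ≡ 23; y = λ·(40 - 23) - 69 ≡ 13. → (23, 13)

(23, 13)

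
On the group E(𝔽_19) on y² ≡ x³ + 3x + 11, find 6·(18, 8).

Write G = (18, 8).
Repeated addition: build up to 6G.
2G: tangent at (18, 8): λ = (3·18² + 3)/(2·8) ≡ 6/16. 16⁻¹ ≡ 6 (mod 19), so λ ≡ 6·6 ≡ 17.
  x = λ² - 18 - 18 = 289 - 36 ≡ 6; y = λ·(18 - 6) - 8 ≡ 6. → (6, 6)
3G: (6, 6) + (18, 8). λ = (8 - 6)/(18 - 6) ≡ 2/12 mod 19. 12⁻¹ ≡ 8 (mod 19) since 12·8 = 96 ≡ 1, so λ ≡ 16.
  x = λ² - 6 - 18 = 256 - 24 ≡ 4; y = λ·(6 - 4) - 6 ≡ 7. → (4, 7)
4G: (4, 7) + (18, 8). λ = (8 - 7)/(18 - 4) ≡ 1/14 mod 19. 14⁻¹ ≡ 15 (mod 19), so λ ≡ 15.
  x = λ² - 4 - 18 = 225 - 22 ≡ 13; y = λ·(4 - 13) - 7 ≡ 10. → (13, 10)
5G: (13, 10) + (18, 8). λ = (8 - 10)/(18 - 13) ≡ 17/5 mod 19. 5⁻¹ ≡ 4 (mod 19), so λ ≡ 11.
  x = λ² - 13 - 18 = 121 - 31 ≡ 14; y = λ·(13 - 14) - 10 ≡ 17. → (14, 17)
6G: (14, 17) + (18, 8). λ = (8 - 17)/(18 - 14) ≡ 10/4 mod 19. 4⁻¹ ≡ 5 (mod 19) since 4·5 = 20 ≡ 1, so λ ≡ 12.
  x = λ² - 14 - 18 = 144 - 32 ≡ 17; y = λ·(14 - 17) - 17 ≡ 4. → (17, 4)

(17, 4)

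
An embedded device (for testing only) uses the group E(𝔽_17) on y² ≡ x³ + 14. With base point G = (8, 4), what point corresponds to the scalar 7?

(16, 9)

Double-and-add on 7 = (111)₂. Start with G = (8, 4) for the leading 1-bit.
double: tangent at (8, 4): λ = (3·8² + 0)/(2·4) ≡ 5/8. 8⁻¹ ≡ 15 (mod 17), so λ ≡ 5·15 ≡ 7.
  x = λ² - 8 - 8 = 49 - 16 ≡ 16; y = λ·(8 - 16) - 4 ≡ 8. → (16, 8)
add G: (16, 8) + (8, 4). λ = (4 - 8)/(8 - 16) ≡ 13/9 mod 17. 9⁻¹ ≡ 2 (mod 17) since 9·2 = 18 ≡ 1, so λ ≡ 9.
  x = λ² - 16 - 8 = 81 - 24 ≡ 6; y = λ·(16 - 6) - 8 ≡ 14. → (6, 14)
double: tangent at (6, 14): λ = (3·6² + 0)/(2·14) ≡ 6/11. 11⁻¹ ≡ 14 (mod 17), so λ ≡ 6·14 ≡ 16.
  x = λ² - 6 - 6 = 256 - 12 ≡ 6; y = λ·(6 - 6) - 14 ≡ 3. → (6, 3)
add G: (6, 3) + (8, 4). λ = (4 - 3)/(8 - 6) ≡ 1/2 mod 17. 2⁻¹ ≡ 9 (mod 17) since 2·9 = 18 ≡ 1, so λ ≡ 9.
  x = λ² - 6 - 8 = 81 - 14 ≡ 16; y = λ·(6 - 16) - 3 ≡ 9. → (16, 9)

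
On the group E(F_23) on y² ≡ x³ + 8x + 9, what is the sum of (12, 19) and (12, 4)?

O

The two points share x = 12 and their y-coordinates satisfy 19 + 4 ≡ 0 (mod 23), so they are inverses. Their sum is 𝒪.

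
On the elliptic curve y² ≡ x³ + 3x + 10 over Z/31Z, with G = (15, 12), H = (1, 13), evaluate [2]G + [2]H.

(17, 18)

First 2G:
Repeated addition: build up to 2G.
2G: tangent at (15, 12): λ = (3·15² + 3)/(2·12) ≡ 27/24. 24⁻¹ ≡ 22 (mod 31) since 24·22 = 528 ≡ 1, so λ ≡ 27·22 ≡ 5.
  x = λ² - 15 - 15 = 25 - 30 ≡ 26; y = λ·(15 - 26) - 12 ≡ 26. → (26, 26)
2G = (26, 26).
Next 2H:
Repeated addition: build up to 2H.
2H: tangent at (1, 13): λ = (3·1² + 3)/(2·13) ≡ 6/26. 26⁻¹ ≡ 6 (mod 31) since 26·6 = 156 ≡ 1, so λ ≡ 6·6 ≡ 5.
  x = λ² - 1 - 1 = 25 - 2 ≡ 23; y = λ·(1 - 23) - 13 ≡ 1. → (23, 1)
2H = (23, 1).
Finally 2G + 2H:
(26, 26) + (23, 1). λ = (1 - 26)/(23 - 26) ≡ 6/28 mod 31. 28⁻¹ ≡ 10 (mod 31), so λ ≡ 29.
  x = λ² - 26 - 23 = 841 - 49 ≡ 17; y = λ·(26 - 17) - 26 ≡ 18. → (17, 18)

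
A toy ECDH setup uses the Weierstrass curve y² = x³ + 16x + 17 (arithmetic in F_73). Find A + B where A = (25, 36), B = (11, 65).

(25, 36) + (11, 65). λ = (65 - 36)/(11 - 25) ≡ 29/59 mod 73. 59⁻¹ ≡ 26 (mod 73) since 59·26 = 1534 ≡ 1, so λ ≡ 24.
  x = λ² - 25 - 11 = 576 - 36 ≡ 29; y = λ·(25 - 29) - 36 ≡ 14. → (29, 14)

(29, 14)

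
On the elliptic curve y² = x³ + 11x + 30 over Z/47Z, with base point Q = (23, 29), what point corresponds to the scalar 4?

Double-and-add on 4 = (100)₂. Start with Q = (23, 29) for the leading 1-bit.
double: tangent at (23, 29): λ = (3·23² + 11)/(2·29) ≡ 0/11. 11⁻¹ ≡ 30 (mod 47), so λ ≡ 0·30 ≡ 0.
  x = λ² - 23 - 23 = 0 - 46 ≡ 1; y = λ·(23 - 1) - 29 ≡ 18. → (1, 18)
double: tangent at (1, 18): λ = (3·1² + 11)/(2·18) ≡ 14/36. 36⁻¹ ≡ 17 (mod 47) since 36·17 = 612 ≡ 1, so λ ≡ 14·17 ≡ 3.
  x = λ² - 1 - 1 = 9 - 2 ≡ 7; y = λ·(1 - 7) - 18 ≡ 11. → (7, 11)

(7, 11)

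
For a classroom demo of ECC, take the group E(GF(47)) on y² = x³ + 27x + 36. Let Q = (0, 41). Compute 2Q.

(8, 24)

tangent at (0, 41): λ = (3·0² + 27)/(2·41) ≡ 27/35. 35⁻¹ ≡ 43 (mod 47) since 35·43 = 1505 ≡ 1, so λ ≡ 27·43 ≡ 33.
  x = λ² - 0 - 0 = 1089 - 0 ≡ 8; y = λ·(0 - 8) - 41 ≡ 24. → (8, 24)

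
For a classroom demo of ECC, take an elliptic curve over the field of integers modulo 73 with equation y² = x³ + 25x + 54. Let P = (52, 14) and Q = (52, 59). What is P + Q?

O

The two points share x = 52 and their y-coordinates satisfy 14 + 59 ≡ 0 (mod 73), so they are inverses. Their sum is ∞.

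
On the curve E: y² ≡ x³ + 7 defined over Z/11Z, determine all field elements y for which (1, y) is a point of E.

none

x³ + 0x + 7 = 8 ≡ 8 (mod 11).
8 is a non-residue mod 11; no y exists.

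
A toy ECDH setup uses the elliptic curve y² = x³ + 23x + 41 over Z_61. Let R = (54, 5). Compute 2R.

tangent at (54, 5): λ = (3·54² + 23)/(2·5) ≡ 48/10. 10⁻¹ ≡ 55 (mod 61), so λ ≡ 48·55 ≡ 17.
  x = λ² - 54 - 54 = 289 - 108 ≡ 59; y = λ·(54 - 59) - 5 ≡ 32. → (59, 32)

(59, 32)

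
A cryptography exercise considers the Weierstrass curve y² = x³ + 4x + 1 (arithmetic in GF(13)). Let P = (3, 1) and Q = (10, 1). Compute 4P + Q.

(4, 9)

First 4P:
Double-and-add on 4 = (100)₂. Start with P = (3, 1) for the leading 1-bit.
double: tangent at (3, 1): λ = (3·3² + 4)/(2·1) ≡ 5/2. 2⁻¹ ≡ 7 (mod 13), so λ ≡ 5·7 ≡ 9.
  x = λ² - 3 - 3 = 81 - 6 ≡ 10; y = λ·(3 - 10) - 1 ≡ 1. → (10, 1)
double: tangent at (10, 1): λ = (3·10² + 4)/(2·1) ≡ 5/2. 2⁻¹ ≡ 7 (mod 13), so λ ≡ 5·7 ≡ 9.
  x = λ² - 10 - 10 = 81 - 20 ≡ 9; y = λ·(10 - 9) - 1 ≡ 8. → (9, 8)
4P = (9, 8).
Finally 4P + Q:
(9, 8) + (10, 1). λ = (1 - 8)/(10 - 9) ≡ 6/1 mod 13. 1⁻¹ ≡ 1 (mod 13) since 1·1 = 1 ≡ 1, so λ ≡ 6.
  x = λ² - 9 - 10 = 36 - 19 ≡ 4; y = λ·(9 - 4) - 8 ≡ 9. → (4, 9)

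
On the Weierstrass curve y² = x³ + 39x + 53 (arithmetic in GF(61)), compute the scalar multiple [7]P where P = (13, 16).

(6, 36)

Double-and-add on 7 = (111)₂. Start with P = (13, 16) for the leading 1-bit.
double: tangent at (13, 16): λ = (3·13² + 39)/(2·16) ≡ 58/32. 32⁻¹ ≡ 21 (mod 61), so λ ≡ 58·21 ≡ 59.
  x = λ² - 13 - 13 = 3481 - 26 ≡ 39; y = λ·(13 - 39) - 16 ≡ 36. → (39, 36)
add P: (39, 36) + (13, 16). λ = (16 - 36)/(13 - 39) ≡ 41/35 mod 61. 35⁻¹ ≡ 7 (mod 61), so λ ≡ 43.
  x = λ² - 39 - 13 = 1849 - 52 ≡ 28; y = λ·(39 - 28) - 36 ≡ 10. → (28, 10)
double: tangent at (28, 10): λ = (3·28² + 39)/(2·10) ≡ 12/20. 20⁻¹ ≡ 58 (mod 61) since 20·58 = 1160 ≡ 1, so λ ≡ 12·58 ≡ 25.
  x = λ² - 28 - 28 = 625 - 56 ≡ 20; y = λ·(28 - 20) - 10 ≡ 7. → (20, 7)
add P: (20, 7) + (13, 16). λ = (16 - 7)/(13 - 20) ≡ 9/54 mod 61. 54⁻¹ ≡ 26 (mod 61) since 54·26 = 1404 ≡ 1, so λ ≡ 51.
  x = λ² - 20 - 13 = 2601 - 33 ≡ 6; y = λ·(20 - 6) - 7 ≡ 36. → (6, 36)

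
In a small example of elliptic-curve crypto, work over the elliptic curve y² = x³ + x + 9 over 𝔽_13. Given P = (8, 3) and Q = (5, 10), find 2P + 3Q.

First 2P:
Repeated addition: build up to 2P.
2P: tangent at (8, 3): λ = (3·8² + 1)/(2·3) ≡ 11/6. 6⁻¹ ≡ 11 (mod 13), so λ ≡ 11·11 ≡ 4.
  x = λ² - 8 - 8 = 16 - 16 ≡ 0; y = λ·(8 - 0) - 3 ≡ 3. → (0, 3)
2P = (0, 3).
Next 3Q:
Repeated addition: build up to 3Q.
2Q: tangent at (5, 10): λ = (3·5² + 1)/(2·10) ≡ 11/7. 7⁻¹ ≡ 2 (mod 13), so λ ≡ 11·2 ≡ 9.
  x = λ² - 5 - 5 = 81 - 10 ≡ 6; y = λ·(5 - 6) - 10 ≡ 7. → (6, 7)
3Q: (6, 7) + (5, 10). λ = (10 - 7)/(5 - 6) ≡ 3/12 mod 13. 12⁻¹ ≡ 12 (mod 13), so λ ≡ 10.
  x = λ² - 6 - 5 = 100 - 11 ≡ 11; y = λ·(6 - 11) - 7 ≡ 8. → (11, 8)
3Q = (11, 8).
Finally 2P + 3Q:
(0, 3) + (11, 8). λ = (8 - 3)/(11 - 0) ≡ 5/11 mod 13. 11⁻¹ ≡ 6 (mod 13) since 11·6 = 66 ≡ 1, so λ ≡ 4.
  x = λ² - 0 - 11 = 16 - 11 ≡ 5; y = λ·(0 - 5) - 3 ≡ 3. → (5, 3)

(5, 3)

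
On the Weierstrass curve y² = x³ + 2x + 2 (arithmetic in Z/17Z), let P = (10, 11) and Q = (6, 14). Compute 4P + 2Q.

(10, 6)

First 4P:
Double-and-add on 4 = (100)₂. Start with P = (10, 11) for the leading 1-bit.
double: tangent at (10, 11): λ = (3·10² + 2)/(2·11) ≡ 13/5. 5⁻¹ ≡ 7 (mod 17) since 5·7 = 35 ≡ 1, so λ ≡ 13·7 ≡ 6.
  x = λ² - 10 - 10 = 36 - 20 ≡ 16; y = λ·(10 - 16) - 11 ≡ 4. → (16, 4)
double: tangent at (16, 4): λ = (3·16² + 2)/(2·4) ≡ 5/8. 8⁻¹ ≡ 15 (mod 17) since 8·15 = 120 ≡ 1, so λ ≡ 5·15 ≡ 7.
  x = λ² - 16 - 16 = 49 - 32 ≡ 0; y = λ·(16 - 0) - 4 ≡ 6. → (0, 6)
4P = (0, 6).
Next 2Q:
Repeated addition: build up to 2Q.
2Q: tangent at (6, 14): λ = (3·6² + 2)/(2·14) ≡ 8/11. 11⁻¹ ≡ 14 (mod 17), so λ ≡ 8·14 ≡ 10.
  x = λ² - 6 - 6 = 100 - 12 ≡ 3; y = λ·(6 - 3) - 14 ≡ 16. → (3, 16)
2Q = (3, 16).
Finally 4P + 2Q:
(0, 6) + (3, 16). λ = (16 - 6)/(3 - 0) ≡ 10/3 mod 17. 3⁻¹ ≡ 6 (mod 17), so λ ≡ 9.
  x = λ² - 0 - 3 = 81 - 3 ≡ 10; y = λ·(0 - 10) - 6 ≡ 6. → (10, 6)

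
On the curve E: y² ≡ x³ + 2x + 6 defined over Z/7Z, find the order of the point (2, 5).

2P: tangent at (2, 5): λ = (3·2² + 2)/(2·5) ≡ 0/3. 3⁻¹ ≡ 5 (mod 7), so λ ≡ 0·5 ≡ 0.
  x = λ² - 2 - 2 = 0 - 4 ≡ 3; y = λ·(2 - 3) - 5 ≡ 2. → (3, 2)
3P: (3, 2) + (2, 5). λ = (5 - 2)/(2 - 3) ≡ 3/6 mod 7. 6⁻¹ ≡ 6 (mod 7) since 6·6 = 36 ≡ 1, so λ ≡ 4.
  x = λ² - 3 - 2 = 16 - 5 ≡ 4; y = λ·(3 - 4) - 2 ≡ 1. → (4, 1)
4P: (4, 1) + (2, 5). λ = (5 - 1)/(2 - 4) ≡ 4/5 mod 7. 5⁻¹ ≡ 3 (mod 7), so λ ≡ 5.
  x = λ² - 4 - 2 = 25 - 6 ≡ 5; y = λ·(4 - 5) - 1 ≡ 1. → (5, 1)
5P: (5, 1) + (2, 5). λ = (5 - 1)/(2 - 5) ≡ 4/4 mod 7. 4⁻¹ ≡ 2 (mod 7), so λ ≡ 1.
  x = λ² - 5 - 2 = 1 - 7 ≡ 1; y = λ·(5 - 1) - 1 ≡ 3. → (1, 3)
6P: (1, 3) + (2, 5). λ = (5 - 3)/(2 - 1) ≡ 2/1 mod 7. 1⁻¹ ≡ 1 (mod 7), so λ ≡ 2.
  x = λ² - 1 - 2 = 4 - 3 ≡ 1; y = λ·(1 - 1) - 3 ≡ 4. → (1, 4)
7P: (1, 4) + (2, 5). λ = (5 - 4)/(2 - 1) ≡ 1/1 mod 7. 1⁻¹ ≡ 1 (mod 7), so λ ≡ 1.
  x = λ² - 1 - 2 = 1 - 3 ≡ 5; y = λ·(1 - 5) - 4 ≡ 6. → (5, 6)
8P: (5, 6) + (2, 5). λ = (5 - 6)/(2 - 5) ≡ 6/4 mod 7. 4⁻¹ ≡ 2 (mod 7), so λ ≡ 5.
  x = λ² - 5 - 2 = 25 - 7 ≡ 4; y = λ·(5 - 4) - 6 ≡ 6. → (4, 6)
9P: (4, 6) + (2, 5). λ = (5 - 6)/(2 - 4) ≡ 6/5 mod 7. 5⁻¹ ≡ 3 (mod 7) since 5·3 = 15 ≡ 1, so λ ≡ 4.
  x = λ² - 4 - 2 = 16 - 6 ≡ 3; y = λ·(4 - 3) - 6 ≡ 5. → (3, 5)
10P: (3, 5) + (2, 5). λ = (5 - 5)/(2 - 3) ≡ 0/6 mod 7. 6⁻¹ ≡ 6 (mod 7) since 6·6 = 36 ≡ 1, so λ ≡ 0.
  x = λ² - 3 - 2 = 0 - 5 ≡ 2; y = λ·(3 - 2) - 5 ≡ 2. → (2, 2)
11P: (2, 2) + (2, 5): same x and y₁ ≡ -y₂, so the sum is 𝒪.
11P = 𝒪, so the order is 11.

11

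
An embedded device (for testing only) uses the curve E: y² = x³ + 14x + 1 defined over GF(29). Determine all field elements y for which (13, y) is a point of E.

none

x³ + 14x + 1 = 2380 ≡ 2 (mod 29).
2 is a non-residue mod 29; no y exists.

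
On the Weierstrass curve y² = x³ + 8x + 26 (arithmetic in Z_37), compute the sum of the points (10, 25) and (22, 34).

(31, 24)

(10, 25) + (22, 34). λ = (34 - 25)/(22 - 10) ≡ 9/12 mod 37. 12⁻¹ ≡ 34 (mod 37) since 12·34 = 408 ≡ 1, so λ ≡ 10.
  x = λ² - 10 - 22 = 100 - 32 ≡ 31; y = λ·(10 - 31) - 25 ≡ 24. → (31, 24)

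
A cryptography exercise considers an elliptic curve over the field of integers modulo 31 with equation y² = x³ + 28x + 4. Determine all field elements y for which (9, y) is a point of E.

none

x³ + 28x + 4 = 985 ≡ 24 (mod 31).
24 is a non-residue mod 31; no y exists.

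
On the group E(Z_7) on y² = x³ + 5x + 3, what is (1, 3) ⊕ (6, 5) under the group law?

(1, 3) + (6, 5). λ = (5 - 3)/(6 - 1) ≡ 2/5 mod 7. 5⁻¹ ≡ 3 (mod 7) since 5·3 = 15 ≡ 1, so λ ≡ 6.
  x = λ² - 1 - 6 = 36 - 7 ≡ 1; y = λ·(1 - 1) - 3 ≡ 4. → (1, 4)

(1, 4)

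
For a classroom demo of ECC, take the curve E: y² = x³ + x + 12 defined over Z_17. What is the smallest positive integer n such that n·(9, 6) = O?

2P: tangent at (9, 6): λ = (3·9² + 1)/(2·6) ≡ 6/12. 12⁻¹ ≡ 10 (mod 17) since 12·10 = 120 ≡ 1, so λ ≡ 6·10 ≡ 9.
  x = λ² - 9 - 9 = 81 - 18 ≡ 12; y = λ·(9 - 12) - 6 ≡ 1. → (12, 1)
3P: (12, 1) + (9, 6). λ = (6 - 1)/(9 - 12) ≡ 5/14 mod 17. 14⁻¹ ≡ 11 (mod 17), so λ ≡ 4.
  x = λ² - 12 - 9 = 16 - 21 ≡ 12; y = λ·(12 - 12) - 1 ≡ 16. → (12, 16)
4P: (12, 16) + (9, 6). λ = (6 - 16)/(9 - 12) ≡ 7/14 mod 17. 14⁻¹ ≡ 11 (mod 17) since 14·11 = 154 ≡ 1, so λ ≡ 9.
  x = λ² - 12 - 9 = 81 - 21 ≡ 9; y = λ·(12 - 9) - 16 ≡ 11. → (9, 11)
5P: (9, 11) + (9, 6): same x and y₁ ≡ -y₂, so the sum is O.
5P = O, so the order is 5.

5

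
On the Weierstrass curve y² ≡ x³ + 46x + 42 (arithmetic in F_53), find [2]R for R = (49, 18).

(14, 41)

tangent at (49, 18): λ = (3·49² + 46)/(2·18) ≡ 41/36. 36⁻¹ ≡ 28 (mod 53), so λ ≡ 41·28 ≡ 35.
  x = λ² - 49 - 49 = 1225 - 98 ≡ 14; y = λ·(49 - 14) - 18 ≡ 41. → (14, 41)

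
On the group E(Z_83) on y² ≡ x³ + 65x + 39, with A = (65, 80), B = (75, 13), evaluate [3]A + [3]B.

First 3A:
Repeated addition: build up to 3A.
2A: tangent at (65, 80): λ = (3·65² + 65)/(2·80) ≡ 41/77. 77⁻¹ ≡ 69 (mod 83), so λ ≡ 41·69 ≡ 7.
  x = λ² - 65 - 65 = 49 - 130 ≡ 2; y = λ·(65 - 2) - 80 ≡ 29. → (2, 29)
3A: (2, 29) + (65, 80). λ = (80 - 29)/(65 - 2) ≡ 51/63 mod 83. 63⁻¹ ≡ 29 (mod 83) since 63·29 = 1827 ≡ 1, so λ ≡ 68.
  x = λ² - 2 - 65 = 4624 - 67 ≡ 75; y = λ·(2 - 75) - 29 ≡ 70. → (75, 70)
3A = (75, 70).
Next 3B:
Repeated addition: build up to 3B.
2B: tangent at (75, 13): λ = (3·75² + 65)/(2·13) ≡ 8/26. 26⁻¹ ≡ 16 (mod 83) since 26·16 = 416 ≡ 1, so λ ≡ 8·16 ≡ 45.
  x = λ² - 75 - 75 = 2025 - 150 ≡ 49; y = λ·(75 - 49) - 13 ≡ 78. → (49, 78)
3B: (49, 78) + (75, 13). λ = (13 - 78)/(75 - 49) ≡ 18/26 mod 83. 26⁻¹ ≡ 16 (mod 83), so λ ≡ 39.
  x = λ² - 49 - 75 = 1521 - 124 ≡ 69; y = λ·(49 - 69) - 78 ≡ 55. → (69, 55)
3B = (69, 55).
Finally 3A + 3B:
(75, 70) + (69, 55). λ = (55 - 70)/(69 - 75) ≡ 68/77 mod 83. 77⁻¹ ≡ 69 (mod 83) since 77·69 = 5313 ≡ 1, so λ ≡ 44.
  x = λ² - 75 - 69 = 1936 - 144 ≡ 49; y = λ·(75 - 49) - 70 ≡ 78. → (49, 78)

(49, 78)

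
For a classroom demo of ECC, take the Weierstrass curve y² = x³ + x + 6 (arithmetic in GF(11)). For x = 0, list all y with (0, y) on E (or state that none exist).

x³ + 1x + 6 = 6 ≡ 6 (mod 11).
6 is a non-residue mod 11; no y exists.

none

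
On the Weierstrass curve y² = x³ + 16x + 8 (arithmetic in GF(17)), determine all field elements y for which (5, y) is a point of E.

x³ + 16x + 8 = 213 ≡ 9 (mod 17).
Square roots of 9 mod 17: 3 and 14 (since 3² = 9 ≡ 9).

3, 14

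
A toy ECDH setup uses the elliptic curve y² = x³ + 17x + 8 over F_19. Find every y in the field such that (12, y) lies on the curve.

none

x³ + 17x + 8 = 1940 ≡ 2 (mod 19).
2 is a non-residue mod 19; no y exists.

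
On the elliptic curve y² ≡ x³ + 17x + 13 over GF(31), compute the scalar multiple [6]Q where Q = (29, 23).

Double-and-add on 6 = (110)₂. Start with Q = (29, 23) for the leading 1-bit.
double: tangent at (29, 23): λ = (3·29² + 17)/(2·23) ≡ 29/15. 15⁻¹ ≡ 29 (mod 31), so λ ≡ 29·29 ≡ 4.
  x = λ² - 29 - 29 = 16 - 58 ≡ 20; y = λ·(29 - 20) - 23 ≡ 13. → (20, 13)
add Q: (20, 13) + (29, 23). λ = (23 - 13)/(29 - 20) ≡ 10/9 mod 31. 9⁻¹ ≡ 7 (mod 31), so λ ≡ 8.
  x = λ² - 20 - 29 = 64 - 49 ≡ 15; y = λ·(20 - 15) - 13 ≡ 27. → (15, 27)
double: tangent at (15, 27): λ = (3·15² + 17)/(2·27) ≡ 10/23. 23⁻¹ ≡ 27 (mod 31) since 23·27 = 621 ≡ 1, so λ ≡ 10·27 ≡ 22.
  x = λ² - 15 - 15 = 484 - 30 ≡ 20; y = λ·(15 - 20) - 27 ≡ 18. → (20, 18)

(20, 18)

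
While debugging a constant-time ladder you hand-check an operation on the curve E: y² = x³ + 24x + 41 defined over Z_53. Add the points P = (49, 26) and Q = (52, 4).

(47, 30)

(49, 26) + (52, 4). λ = (4 - 26)/(52 - 49) ≡ 31/3 mod 53. 3⁻¹ ≡ 18 (mod 53) since 3·18 = 54 ≡ 1, so λ ≡ 28.
  x = λ² - 49 - 52 = 784 - 101 ≡ 47; y = λ·(49 - 47) - 26 ≡ 30. → (47, 30)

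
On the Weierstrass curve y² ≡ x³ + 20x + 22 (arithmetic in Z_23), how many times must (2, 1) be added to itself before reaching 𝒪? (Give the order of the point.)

2P: tangent at (2, 1): λ = (3·2² + 20)/(2·1) ≡ 9/2. 2⁻¹ ≡ 12 (mod 23) since 2·12 = 24 ≡ 1, so λ ≡ 9·12 ≡ 16.
  x = λ² - 2 - 2 = 256 - 4 ≡ 22; y = λ·(2 - 22) - 1 ≡ 1. → (22, 1)
3P: (22, 1) + (2, 1). λ = (1 - 1)/(2 - 22) ≡ 0/3 mod 23. 3⁻¹ ≡ 8 (mod 23) since 3·8 = 24 ≡ 1, so λ ≡ 0.
  x = λ² - 22 - 2 = 0 - 24 ≡ 22; y = λ·(22 - 22) - 1 ≡ 22. → (22, 22)
4P: (22, 22) + (2, 1). λ = (1 - 22)/(2 - 22) ≡ 2/3 mod 23. 3⁻¹ ≡ 8 (mod 23), so λ ≡ 16.
  x = λ² - 22 - 2 = 256 - 24 ≡ 2; y = λ·(22 - 2) - 22 ≡ 22. → (2, 22)
5P: (2, 22) + (2, 1): same x and y₁ ≡ -y₂, so the sum is 𝒪.
5P = 𝒪, so the order is 5.

5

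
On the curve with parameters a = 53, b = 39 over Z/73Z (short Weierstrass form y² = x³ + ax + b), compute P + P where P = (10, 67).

tangent at (10, 67): λ = (3·10² + 53)/(2·67) ≡ 61/61. 61⁻¹ ≡ 6 (mod 73), so λ ≡ 61·6 ≡ 1.
  x = λ² - 10 - 10 = 1 - 20 ≡ 54; y = λ·(10 - 54) - 67 ≡ 35. → (54, 35)

(54, 35)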